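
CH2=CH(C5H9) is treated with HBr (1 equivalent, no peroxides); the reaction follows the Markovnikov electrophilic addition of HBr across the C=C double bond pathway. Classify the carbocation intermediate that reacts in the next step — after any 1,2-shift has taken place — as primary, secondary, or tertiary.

Step 1: Protonation of the alkene by HBr: the π bond acts as the nucleophile and picks up H⁺, giving the more stable (Markovnikov) secondary carbocation. The H–Br bond breaks heterolytically, releasing Br⁻.
Step 2: Carbocation rearrangement: a 1,2-hydride shift from the adjacent cyclopentyl carbon converts the initially-formed secondary cation into the more stable tertiary cation.
The cation rearranges from secondary to tertiary via a 1,2-hydride shift from the adjacent cyclopentyl carbon; the tertiary cation is what reacts next.

tertiary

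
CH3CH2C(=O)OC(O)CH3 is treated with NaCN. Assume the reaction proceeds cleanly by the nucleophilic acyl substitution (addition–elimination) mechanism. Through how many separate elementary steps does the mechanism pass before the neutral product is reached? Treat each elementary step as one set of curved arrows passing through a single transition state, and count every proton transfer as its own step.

Step 1: A lone pair on the C of CN⁻ attacks the electrophilic acyl carbon; the π(C=O) electrons move onto oxygen, giving a tetrahedral intermediate.
Step 2: Elimination step: re-formation of the carbonyl π bond drives out CH3CO2⁻, giving the new acyl compound.
Total: 2 elementary steps.

2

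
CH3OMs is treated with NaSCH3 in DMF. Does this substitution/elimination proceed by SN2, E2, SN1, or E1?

SN2

Conditions: a methyl substrate with a strong nucleophile in the polar aprotic solvent DMF.
These conditions are the textbook signature of the SN2 pathway.
An unhindered substrate with a strong nucleophile in a polar aprotic solvent favours one-step backside displacement.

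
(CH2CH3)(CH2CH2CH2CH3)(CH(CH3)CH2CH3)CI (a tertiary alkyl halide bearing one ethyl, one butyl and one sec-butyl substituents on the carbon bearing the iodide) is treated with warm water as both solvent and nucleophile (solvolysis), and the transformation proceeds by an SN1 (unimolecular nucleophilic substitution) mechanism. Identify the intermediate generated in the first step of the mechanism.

tertiary carbocation

Step 1: Unassisted departure of I⁻ (taking the C–I bonding pair) generates a tertiary carbocation.
After step 1 the species present is a tertiary carbocation.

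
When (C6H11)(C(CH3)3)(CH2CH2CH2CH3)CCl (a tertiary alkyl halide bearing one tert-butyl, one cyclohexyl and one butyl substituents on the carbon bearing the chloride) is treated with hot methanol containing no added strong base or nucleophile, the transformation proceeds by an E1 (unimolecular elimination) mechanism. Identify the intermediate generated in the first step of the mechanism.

tertiary carbocation

Step 1: Ionisation: the C–Cl σ-bond cleaves heterolytically; both bonding electrons depart with Cl⁻, leaving a tertiary carbocation at the α-carbon.
After step 1 the species present is a tertiary carbocation.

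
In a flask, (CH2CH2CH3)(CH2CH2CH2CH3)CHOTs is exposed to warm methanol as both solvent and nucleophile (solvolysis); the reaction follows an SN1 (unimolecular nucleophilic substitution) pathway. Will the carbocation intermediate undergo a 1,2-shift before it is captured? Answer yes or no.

no

The first-formed carbocation is secondary.
No single 1,2-shift to an adjacent carbon would produce a more-substituted cation than the one already present, so no rearrangement occurs.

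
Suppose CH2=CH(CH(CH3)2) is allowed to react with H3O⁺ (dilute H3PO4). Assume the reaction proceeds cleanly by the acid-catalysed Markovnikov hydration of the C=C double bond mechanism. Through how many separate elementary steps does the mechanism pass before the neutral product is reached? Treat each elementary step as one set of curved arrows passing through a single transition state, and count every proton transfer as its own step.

4

Step 1: Electrophilic addition begins with the π(C=C) electrons forming a bond to the proton of H3O⁺. Following Markovnikov's rule, the resulting cation is secondary. H2O is released.
Step 2: A 1,2-hydride shift from the adjacent isopropyl carbon moves the positive charge from the secondary centre to an adjacent carbon, generating a more stable tertiary carbocation.
Step 3: A lone pair on the oxygen of H2O attacks the carbocation, forming a C–O bond and an oxonium ion (a protonated alcohol).
Step 4: Proton transfer from the O–H of the oxonium ion to H2O completes the catalytic cycle and yields the alcohol.
Total: 4 elementary steps.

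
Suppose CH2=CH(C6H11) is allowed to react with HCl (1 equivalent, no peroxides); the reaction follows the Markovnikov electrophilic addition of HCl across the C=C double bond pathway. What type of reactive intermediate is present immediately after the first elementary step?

secondary carbocation

Step 1: The π electrons of the C=C bond attack a proton of HCl; Markovnikov addition places the new C–H on the less-substituted alkene carbon, so the positive charge ends up on the more-substituted carbon — a secondary carbocation. The H–Cl bond breaks heterolytically, releasing Cl⁻.
After step 1 the species present is a secondary carbocation.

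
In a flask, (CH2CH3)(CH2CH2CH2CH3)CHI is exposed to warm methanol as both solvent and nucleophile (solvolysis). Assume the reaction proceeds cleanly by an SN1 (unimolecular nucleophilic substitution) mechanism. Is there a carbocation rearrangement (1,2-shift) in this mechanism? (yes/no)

The first-formed carbocation is secondary.
No single 1,2-shift to an adjacent carbon would produce a more-substituted cation than the one already present, so no rearrangement occurs.

no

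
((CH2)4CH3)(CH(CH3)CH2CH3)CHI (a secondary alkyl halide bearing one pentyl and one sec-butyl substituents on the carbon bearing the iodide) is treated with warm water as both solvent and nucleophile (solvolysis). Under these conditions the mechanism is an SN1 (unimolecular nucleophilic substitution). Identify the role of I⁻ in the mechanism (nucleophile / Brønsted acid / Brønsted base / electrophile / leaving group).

Step 1: Unassisted departure of I⁻ (taking the C–I bonding pair) generates a secondary carbocation.
I⁻ departs with both electrons of the breaking σ-bond — that is the definition of a leaving group.

leaving group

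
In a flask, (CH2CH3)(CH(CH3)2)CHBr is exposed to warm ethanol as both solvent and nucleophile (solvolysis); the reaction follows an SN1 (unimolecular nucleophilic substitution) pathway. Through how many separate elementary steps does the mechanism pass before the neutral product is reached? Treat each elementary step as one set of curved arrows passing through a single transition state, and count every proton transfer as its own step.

4

Step 1: Ionisation: the C–Br σ-bond cleaves heterolytically; both bonding electrons depart with Br⁻, leaving a secondary carbocation at the α-carbon.
Step 2: Carbocation rearrangement: a 1,2-hydride shift from the adjacent isopropyl carbon converts the initially-formed secondary cation into the more stable tertiary cation.
Step 3: A lone pair on the oxygen of CH3CH2OH attacks the carbocation, forming a new C–O σ-bond and an oxonium ion.
Step 4: Proton transfer from the O–H of the oxonium ion to a solvent molecule delivers the neutral ether.
Total: 4 elementary steps.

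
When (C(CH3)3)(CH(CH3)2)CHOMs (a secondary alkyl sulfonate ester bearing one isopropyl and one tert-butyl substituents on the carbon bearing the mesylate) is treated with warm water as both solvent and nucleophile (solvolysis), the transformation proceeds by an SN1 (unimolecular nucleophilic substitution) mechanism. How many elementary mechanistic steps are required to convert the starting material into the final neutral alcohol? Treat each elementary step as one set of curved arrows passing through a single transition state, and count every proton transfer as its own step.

Step 1: Rate-determining heterolysis of the C–O bond gives MsO⁻ and a secondary carbocation.
Step 2: Carbocation rearrangement: a 1,2-hydride shift from the adjacent isopropyl carbon converts the initially-formed secondary cation into the more stable tertiary cation.
Step 3: Nucleophilic capture: the oxygen of H2O bonds to the cationic carbon, producing an oxonium-ion intermediate.
Step 4: Deprotonation of the oxonium oxygen by solvent water yields the neutral alcohol.
Total: 4 elementary steps.

4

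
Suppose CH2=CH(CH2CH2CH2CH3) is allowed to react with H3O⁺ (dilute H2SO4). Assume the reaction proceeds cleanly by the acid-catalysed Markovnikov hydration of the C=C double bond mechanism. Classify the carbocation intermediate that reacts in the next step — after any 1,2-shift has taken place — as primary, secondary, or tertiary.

secondary

Step 1: Electrophilic addition begins with the π(C=C) electrons forming a bond to the proton of H3O⁺. Following Markovnikov's rule, the resulting cation is secondary. H2O is released.
No single 1,2-shift to an adjacent carbon would give a more-substituted cation, so no rearrangement occurs.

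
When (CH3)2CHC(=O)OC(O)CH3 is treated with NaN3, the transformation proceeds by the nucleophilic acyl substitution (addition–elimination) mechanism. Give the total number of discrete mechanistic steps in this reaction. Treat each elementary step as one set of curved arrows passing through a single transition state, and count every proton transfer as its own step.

2

Step 1: A lone pair on the N of N3⁻ attacks the electrophilic acyl carbon; the π(C=O) electrons move onto oxygen, giving a tetrahedral intermediate.
Step 2: Collapse of the tetrahedral intermediate: the alkoxide oxygen pushes its lone pair back to re-form C=O while CH3CO2⁻ leaves.
Total: 2 elementary steps.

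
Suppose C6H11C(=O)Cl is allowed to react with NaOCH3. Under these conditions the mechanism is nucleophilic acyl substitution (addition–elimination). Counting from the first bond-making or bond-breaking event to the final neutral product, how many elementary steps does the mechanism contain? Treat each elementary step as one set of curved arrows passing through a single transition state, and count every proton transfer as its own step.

2

Step 1: Nucleophilic addition of CH3O⁻ to the acyl carbon breaks the π(C=O) bond and yields a tetrahedral, anionic intermediate.
Step 2: An oxygen lone pair re-forms the C=O π bond as the C–Cl σ-bond breaks; Cl⁻ is expelled.
Total: 2 elementary steps.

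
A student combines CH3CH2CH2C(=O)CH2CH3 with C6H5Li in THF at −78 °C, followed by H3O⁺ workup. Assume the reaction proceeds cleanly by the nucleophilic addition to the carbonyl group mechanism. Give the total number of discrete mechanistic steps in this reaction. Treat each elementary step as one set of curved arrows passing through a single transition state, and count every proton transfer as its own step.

Step 1: Nucleophilic addition: the carbanion-like carbon of C6H5Li adds to the carbonyl carbon, pushing the π(C=O) electron pair onto oxygen and giving a tetrahedral alkoxide.
Step 2: On H3O⁺ workup the alkoxide oxygen is protonated, giving an alcohol.
Total: 2 elementary steps.

2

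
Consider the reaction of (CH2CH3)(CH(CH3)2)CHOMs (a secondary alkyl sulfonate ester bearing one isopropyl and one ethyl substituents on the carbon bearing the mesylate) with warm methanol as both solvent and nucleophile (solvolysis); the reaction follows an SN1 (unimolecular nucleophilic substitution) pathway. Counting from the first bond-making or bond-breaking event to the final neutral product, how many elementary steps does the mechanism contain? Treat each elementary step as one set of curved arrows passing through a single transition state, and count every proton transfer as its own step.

Step 1: The C–O bond breaks with both electrons going to the mesylate; MsO⁻ leaves and a secondary carbocation remains.
Step 2: A 1,2-hydride shift from the adjacent isopropyl carbon moves the positive charge from the secondary centre to an adjacent carbon, generating a more stable tertiary carbocation.
Step 3: Nucleophilic capture: the oxygen of CH3OH bonds to the cationic carbon, producing an oxonium-ion intermediate.
Step 4: A second solvent molecule removes the proton on oxygen, giving the neutral ether product.
Total: 4 elementary steps.

4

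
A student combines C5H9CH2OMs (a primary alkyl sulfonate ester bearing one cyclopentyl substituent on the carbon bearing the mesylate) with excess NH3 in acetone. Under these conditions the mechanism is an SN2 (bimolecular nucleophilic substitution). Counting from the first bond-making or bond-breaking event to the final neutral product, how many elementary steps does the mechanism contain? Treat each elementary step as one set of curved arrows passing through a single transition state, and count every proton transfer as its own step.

2

Step 1: A lone pair on the N of NH3 attacks the α-carbon from the back side while the C–O bond breaks; both bonding electrons leave with MsO⁻. The product of this concerted step is an alkylammonium ion.
Step 2: A second equivalent of NH3 removes a proton from the N, giving the neutral product.
Total: 2 elementary steps.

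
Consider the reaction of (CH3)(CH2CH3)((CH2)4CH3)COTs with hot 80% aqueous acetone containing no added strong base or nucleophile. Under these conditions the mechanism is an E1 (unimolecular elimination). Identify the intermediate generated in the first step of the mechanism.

tertiary carbocation

Step 1: Ionisation: the C–O σ-bond cleaves heterolytically; both bonding electrons depart with TsO⁻, leaving a tertiary carbocation at the α-carbon.
After step 1 the species present is a tertiary carbocation.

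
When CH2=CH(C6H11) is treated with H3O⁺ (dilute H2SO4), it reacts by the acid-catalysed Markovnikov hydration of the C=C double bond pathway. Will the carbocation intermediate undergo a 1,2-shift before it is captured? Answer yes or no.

yes

The first-formed carbocation is secondary.
The adjacent cyclohexyl carbon already bears 2 other carbon substituents and has a hydrogen to migrate; after a 1,2-hydride shift from that carbon the positive charge sits on a tertiary centre.
Tertiary is more stable than secondary, so the shift occurs.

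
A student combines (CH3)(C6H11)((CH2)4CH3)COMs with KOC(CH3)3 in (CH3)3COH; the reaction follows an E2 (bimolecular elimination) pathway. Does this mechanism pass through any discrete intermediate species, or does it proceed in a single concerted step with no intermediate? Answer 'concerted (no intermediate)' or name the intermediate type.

The strong base (CH3)3CO⁻ removes a β-hydrogen; in the same concerted event the electrons of the breaking C–H bond form the new π(C=C) bond and the C–O σ-bond breaks, expelling MsO⁻. Anti-periplanar geometry; one transition state.
All bond changes occur in one transition state; no discrete intermediate is formed.

concerted (no intermediate)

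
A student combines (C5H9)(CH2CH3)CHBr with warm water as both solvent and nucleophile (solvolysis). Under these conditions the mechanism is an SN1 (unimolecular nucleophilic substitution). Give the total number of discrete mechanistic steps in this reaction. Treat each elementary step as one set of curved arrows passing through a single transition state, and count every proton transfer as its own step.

4

Step 1: Ionisation: the C–Br σ-bond cleaves heterolytically; both bonding electrons depart with Br⁻, leaving a secondary carbocation at the α-carbon.
Step 2: Carbocation rearrangement: a 1,2-hydride shift from the adjacent cyclopentyl carbon converts the initially-formed secondary cation into the more stable tertiary cation.
Step 3: A lone pair on the oxygen of H2O attacks the carbocation, forming a new C–O σ-bond and an oxonium ion.
Step 4: Proton transfer from the O–H of the oxonium ion to a solvent molecule delivers the neutral alcohol.
Total: 4 elementary steps.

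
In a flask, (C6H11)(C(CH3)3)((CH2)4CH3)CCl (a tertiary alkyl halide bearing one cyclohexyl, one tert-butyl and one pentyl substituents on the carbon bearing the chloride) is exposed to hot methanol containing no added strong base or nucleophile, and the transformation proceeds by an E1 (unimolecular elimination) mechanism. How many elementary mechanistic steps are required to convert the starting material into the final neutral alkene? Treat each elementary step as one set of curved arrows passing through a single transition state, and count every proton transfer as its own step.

Step 1: Unassisted departure of Cl⁻ (taking the C–Cl bonding pair) generates a tertiary carbocation.
(No 1,2-shift: no single shift to an adjacent carbon would give a more stable cation.)
Step 2: A methanol molecule (solvent) deprotonates a β-carbon; as the C–H bond breaks, those electrons form the new alkene π bond.
Total: 2 elementary steps.

2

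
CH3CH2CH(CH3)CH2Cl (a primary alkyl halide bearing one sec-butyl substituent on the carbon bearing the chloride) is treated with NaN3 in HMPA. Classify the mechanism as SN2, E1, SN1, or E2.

Conditions: a primary substrate with a strong nucleophile in the polar aprotic solvent HMPA.
These conditions are the textbook signature of the SN2 pathway.
An unhindered substrate with a strong nucleophile in a polar aprotic solvent favours one-step backside displacement.

SN2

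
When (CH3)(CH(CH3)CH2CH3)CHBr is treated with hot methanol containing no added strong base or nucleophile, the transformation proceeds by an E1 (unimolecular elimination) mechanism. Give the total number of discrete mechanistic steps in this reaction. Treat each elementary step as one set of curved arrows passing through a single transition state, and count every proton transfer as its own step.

3

Step 1: The C–Br bond breaks with both electrons going to the bromide; Br⁻ leaves and a secondary carbocation remains.
Step 2: Carbocation rearrangement: a 1,2-hydride shift from the adjacent sec-butyl carbon converts the initially-formed secondary cation into the more stable tertiary cation.
Step 3: A methanol molecule (solvent) deprotonates a β-carbon; as the C–H bond breaks, those electrons form the new alkene π bond.
Total: 3 elementary steps.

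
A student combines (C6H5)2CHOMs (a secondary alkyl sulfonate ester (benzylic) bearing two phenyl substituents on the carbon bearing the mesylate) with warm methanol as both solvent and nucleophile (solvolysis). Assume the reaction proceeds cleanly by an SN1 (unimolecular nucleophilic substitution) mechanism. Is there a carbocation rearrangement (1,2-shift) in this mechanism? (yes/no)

no

The first-formed carbocation is secondary.
No single 1,2-shift to an adjacent carbon would produce a more-substituted cation than the one already present, so no rearrangement occurs.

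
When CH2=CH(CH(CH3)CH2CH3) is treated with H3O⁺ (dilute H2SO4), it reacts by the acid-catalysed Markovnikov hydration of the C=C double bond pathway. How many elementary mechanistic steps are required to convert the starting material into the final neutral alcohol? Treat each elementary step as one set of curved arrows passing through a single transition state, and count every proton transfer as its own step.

Step 1: Electrophilic addition begins with the π(C=C) electrons forming a bond to the proton of H3O⁺. Following Markovnikov's rule, the resulting cation is secondary. H2O is released.
Step 2: A hydride (H with its bonding pair) migrates from the adjacent sec-butyl carbon to the cationic centre — a 1,2-hydride shift — upgrading the secondary cation to a tertiary one.
Step 3: A lone pair on the oxygen of H2O attacks the carbocation, forming a C–O bond and an oxonium ion (a protonated alcohol).
Step 4: Proton transfer from the O–H of the oxonium ion to H2O completes the catalytic cycle and yields the alcohol.
Total: 4 elementary steps.

4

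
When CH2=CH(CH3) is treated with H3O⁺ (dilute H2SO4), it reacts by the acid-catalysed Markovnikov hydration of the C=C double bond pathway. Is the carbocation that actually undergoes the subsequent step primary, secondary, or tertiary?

secondary

Step 1: Protonation of the alkene by H3O⁺: the π bond acts as the nucleophile and picks up H⁺, giving the more stable (Markovnikov) secondary carbocation. H2O is released.
No single 1,2-shift to an adjacent carbon would give a more-substituted cation, so no rearrangement occurs.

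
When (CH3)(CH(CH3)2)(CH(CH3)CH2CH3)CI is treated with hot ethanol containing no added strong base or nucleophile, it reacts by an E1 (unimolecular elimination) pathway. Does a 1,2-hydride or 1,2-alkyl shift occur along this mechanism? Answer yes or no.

The first-formed carbocation is tertiary.
No single 1,2-shift to an adjacent carbon would produce a more-substituted cation than the one already present, so no rearrangement occurs.

no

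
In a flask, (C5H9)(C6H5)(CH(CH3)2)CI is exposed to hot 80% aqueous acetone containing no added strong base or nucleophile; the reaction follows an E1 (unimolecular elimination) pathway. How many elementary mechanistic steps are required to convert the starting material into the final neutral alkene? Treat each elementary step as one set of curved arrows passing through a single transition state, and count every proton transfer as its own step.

Step 1: Rate-determining heterolysis of the C–I bond gives I⁻ and a tertiary carbocation.
(No 1,2-shift: no single shift to an adjacent carbon would give a more stable cation.)
Step 2: Loss of a β-proton to a water molecule of the solvent: the C–H bonding pair collapses toward the cationic carbon to form the C=C π bond, yielding the alkene.
Total: 2 elementary steps.

2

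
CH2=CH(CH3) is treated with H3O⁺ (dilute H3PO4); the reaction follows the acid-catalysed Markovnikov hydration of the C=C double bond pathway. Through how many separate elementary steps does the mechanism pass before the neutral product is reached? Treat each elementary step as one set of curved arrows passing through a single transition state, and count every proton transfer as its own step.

Step 1: Protonation of the alkene by H3O⁺: the π bond acts as the nucleophile and picks up H⁺, giving the more stable (Markovnikov) secondary carbocation. H2O is released.
(No 1,2-shift: no single shift to an adjacent carbon would give a more stable cation.)
Step 2: Water acts as the nucleophile: an oxygen lone pair bonds to the cationic carbon, giving an oxonium-ion intermediate.
Step 3: Deprotonation of the oxonium ion by a water molecule delivers the neutral alcohol and regenerates the acid catalyst.
Total: 3 elementary steps.

3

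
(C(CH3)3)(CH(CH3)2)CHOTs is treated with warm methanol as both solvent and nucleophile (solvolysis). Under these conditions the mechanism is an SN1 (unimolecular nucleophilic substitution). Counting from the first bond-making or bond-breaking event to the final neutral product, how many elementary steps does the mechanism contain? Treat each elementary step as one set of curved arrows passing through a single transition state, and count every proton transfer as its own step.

Step 1: Unassisted departure of TsO⁻ (taking the C–O bonding pair) generates a secondary carbocation.
Step 2: Carbocation rearrangement: a 1,2-hydride shift from the adjacent isopropyl carbon converts the initially-formed secondary cation into the more stable tertiary cation.
Step 3: Nucleophilic capture: the oxygen of CH3OH bonds to the cationic carbon, producing an oxonium-ion intermediate.
Step 4: Deprotonation of the oxonium oxygen by solvent methanol yields the neutral ether.
Total: 4 elementary steps.

4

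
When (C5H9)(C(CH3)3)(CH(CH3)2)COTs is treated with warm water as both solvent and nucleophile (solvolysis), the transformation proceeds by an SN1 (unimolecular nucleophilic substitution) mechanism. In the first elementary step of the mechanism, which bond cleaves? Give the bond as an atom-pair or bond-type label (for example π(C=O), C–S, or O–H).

C–O

Step 1: Rate-determining heterolysis of the C–O bond gives TsO⁻ and a tertiary carbocation.
The bond broken in this step is the C–O bond.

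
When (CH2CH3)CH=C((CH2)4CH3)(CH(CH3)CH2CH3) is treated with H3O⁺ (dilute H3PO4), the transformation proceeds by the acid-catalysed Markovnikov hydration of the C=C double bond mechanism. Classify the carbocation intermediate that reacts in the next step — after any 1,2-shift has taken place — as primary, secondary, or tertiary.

Step 1: Protonation of the alkene by H3O⁺: the π bond acts as the nucleophile and picks up H⁺, giving the more stable (Markovnikov) tertiary carbocation. H2O is released.
No single 1,2-shift to an adjacent carbon would give a more-substituted cation, so no rearrangement occurs.

tertiary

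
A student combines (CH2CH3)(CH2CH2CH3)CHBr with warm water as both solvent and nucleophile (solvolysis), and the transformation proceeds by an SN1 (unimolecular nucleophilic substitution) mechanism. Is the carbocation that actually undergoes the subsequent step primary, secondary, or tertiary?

Step 1: Ionisation: the C–Br σ-bond cleaves heterolytically; both bonding electrons depart with Br⁻, leaving a secondary carbocation at the α-carbon.
No single 1,2-shift to an adjacent carbon would give a more-substituted cation, so no rearrangement occurs.

secondary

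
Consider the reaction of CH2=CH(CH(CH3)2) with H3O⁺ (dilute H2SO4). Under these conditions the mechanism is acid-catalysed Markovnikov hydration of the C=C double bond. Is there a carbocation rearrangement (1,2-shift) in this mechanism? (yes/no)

The first-formed carbocation is secondary.
The adjacent isopropyl carbon already bears 2 other carbon substituents and has a hydrogen to migrate; after a 1,2-hydride shift from that carbon the positive charge sits on a tertiary centre.
Tertiary is more stable than secondary, so the shift occurs.

yes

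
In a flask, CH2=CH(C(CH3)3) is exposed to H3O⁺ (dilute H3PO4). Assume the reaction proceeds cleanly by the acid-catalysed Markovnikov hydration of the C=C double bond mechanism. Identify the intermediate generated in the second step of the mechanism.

tertiary carbocation

Step 1: Protonation of the alkene by H3O⁺: the π bond acts as the nucleophile and picks up H⁺, giving the more stable (Markovnikov) secondary carbocation. H2O is released.
Step 2: A methyl group with its bonding pair migrates from the adjacent tert-butyl carbon to the cationic centre — a 1,2-methyl shift — upgrading the secondary cation to a tertiary one.
After step 2 the species present is a tertiary carbocation.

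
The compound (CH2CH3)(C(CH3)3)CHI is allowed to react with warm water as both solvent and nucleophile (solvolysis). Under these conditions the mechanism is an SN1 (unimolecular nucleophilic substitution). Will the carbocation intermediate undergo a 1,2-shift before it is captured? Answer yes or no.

yes

The first-formed carbocation is secondary.
The adjacent tert-butyl carbon has no hydrogen but bears methyl groups; migration of one methyl with its bonding pair (a 1,2-methyl shift) places the charge on a tertiary centre.
Tertiary is more stable than secondary, so the shift occurs.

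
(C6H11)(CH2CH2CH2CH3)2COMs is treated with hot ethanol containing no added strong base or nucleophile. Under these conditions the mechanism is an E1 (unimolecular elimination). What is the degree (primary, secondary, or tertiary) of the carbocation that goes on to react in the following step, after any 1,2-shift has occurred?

Step 1: Rate-determining heterolysis of the C–O bond gives MsO⁻ and a tertiary carbocation.
No single 1,2-shift to an adjacent carbon would give a more-substituted cation, so no rearrangement occurs.

tertiary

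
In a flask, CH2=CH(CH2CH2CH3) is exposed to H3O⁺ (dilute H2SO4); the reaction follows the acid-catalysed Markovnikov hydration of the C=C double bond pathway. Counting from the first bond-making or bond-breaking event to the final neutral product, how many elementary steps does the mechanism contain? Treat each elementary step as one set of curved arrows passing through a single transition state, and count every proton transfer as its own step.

3

Step 1: Protonation of the alkene by H3O⁺: the π bond acts as the nucleophile and picks up H⁺, giving the more stable (Markovnikov) secondary carbocation. H2O is released.
(No 1,2-shift: no single shift to an adjacent carbon would give a more stable cation.)
Step 2: Water acts as the nucleophile: an oxygen lone pair bonds to the cationic carbon, giving an oxonium-ion intermediate.
Step 3: Deprotonation of the oxonium ion by a water molecule delivers the neutral alcohol and regenerates the acid catalyst.
Total: 3 elementary steps.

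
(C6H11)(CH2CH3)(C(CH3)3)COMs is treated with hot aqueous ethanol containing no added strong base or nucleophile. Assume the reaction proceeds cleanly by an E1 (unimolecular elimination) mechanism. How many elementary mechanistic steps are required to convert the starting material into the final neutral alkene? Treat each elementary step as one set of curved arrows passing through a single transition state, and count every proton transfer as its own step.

2

Step 1: Rate-determining heterolysis of the C–O bond gives MsO⁻ and a tertiary carbocation.
(No 1,2-shift: no single shift to an adjacent carbon would give a more stable cation.)
Step 2: A weak base (a water (or ethanol) molecule from the solvent) removes a proton from a carbon adjacent to the cationic centre; the electrons of that C–H bond become the new π(C=C) bond, giving the alkene.
Total: 2 elementary steps.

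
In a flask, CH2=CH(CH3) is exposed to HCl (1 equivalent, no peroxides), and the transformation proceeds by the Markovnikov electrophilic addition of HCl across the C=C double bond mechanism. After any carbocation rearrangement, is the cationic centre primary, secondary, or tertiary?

secondary

Step 1: Protonation of the alkene by HCl: the π bond acts as the nucleophile and picks up H⁺, giving the more stable (Markovnikov) secondary carbocation. The H–Cl bond breaks heterolytically, releasing Cl⁻.
No single 1,2-shift to an adjacent carbon would give a more-substituted cation, so no rearrangement occurs.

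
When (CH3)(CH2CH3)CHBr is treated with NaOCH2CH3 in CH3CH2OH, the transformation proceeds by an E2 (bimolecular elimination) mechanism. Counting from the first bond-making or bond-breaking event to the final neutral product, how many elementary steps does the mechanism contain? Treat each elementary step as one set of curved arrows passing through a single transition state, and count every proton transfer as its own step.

Step 1: In one step, CH3CH2O⁻ pulls off a β-proton, the C–Br bond cleaves, and a C=C double bond forms between the α- and β-carbons (E2, anti elimination).
Total: 1 elementary step.

1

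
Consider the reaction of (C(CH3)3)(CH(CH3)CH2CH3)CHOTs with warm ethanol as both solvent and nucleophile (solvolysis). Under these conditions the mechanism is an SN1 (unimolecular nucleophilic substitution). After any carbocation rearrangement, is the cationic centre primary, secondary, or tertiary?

tertiary

Step 1: The C–O bond breaks with both electrons going to the tosylate; TsO⁻ leaves and a secondary carbocation remains.
Step 2: A 1,2-hydride shift from the adjacent sec-butyl carbon moves the positive charge from the secondary centre to an adjacent carbon, generating a more stable tertiary carbocation.
The cation rearranges from secondary to tertiary via a 1,2-hydride shift from the adjacent sec-butyl carbon; the tertiary cation is what reacts next.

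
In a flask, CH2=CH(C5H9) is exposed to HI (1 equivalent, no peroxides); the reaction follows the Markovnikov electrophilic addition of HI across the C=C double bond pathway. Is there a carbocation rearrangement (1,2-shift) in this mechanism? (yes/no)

The first-formed carbocation is secondary.
The adjacent cyclopentyl carbon already bears 2 other carbon substituents and has a hydrogen to migrate; after a 1,2-hydride shift from that carbon the positive charge sits on a tertiary centre.
Tertiary is more stable than secondary, so the shift occurs.

yes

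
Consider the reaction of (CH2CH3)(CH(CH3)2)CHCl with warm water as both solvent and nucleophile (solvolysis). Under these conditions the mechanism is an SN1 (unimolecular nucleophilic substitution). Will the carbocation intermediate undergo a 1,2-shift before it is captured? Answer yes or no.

The first-formed carbocation is secondary.
The adjacent isopropyl carbon already bears 2 other carbon substituents and has a hydrogen to migrate; after a 1,2-hydride shift from that carbon the positive charge sits on a tertiary centre.
Tertiary is more stable than secondary, so the shift occurs.

yes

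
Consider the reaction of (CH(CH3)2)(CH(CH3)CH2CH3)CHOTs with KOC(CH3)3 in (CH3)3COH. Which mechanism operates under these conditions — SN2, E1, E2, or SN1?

Conditions: a strong/bulky base with a secondary substrate bearing a β-hydrogen.
These conditions are the textbook signature of the E2 pathway.
A strong (often hindered) base removes a β-H in concert with loss of the leaving group — bimolecular elimination.

E2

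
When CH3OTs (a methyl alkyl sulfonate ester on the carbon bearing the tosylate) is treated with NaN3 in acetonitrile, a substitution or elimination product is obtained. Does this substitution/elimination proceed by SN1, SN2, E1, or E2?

SN2

Conditions: a methyl substrate with a strong nucleophile in the polar aprotic solvent acetonitrile.
These conditions are the textbook signature of the SN2 pathway.
An unhindered substrate with a strong nucleophile in a polar aprotic solvent favours one-step backside displacement.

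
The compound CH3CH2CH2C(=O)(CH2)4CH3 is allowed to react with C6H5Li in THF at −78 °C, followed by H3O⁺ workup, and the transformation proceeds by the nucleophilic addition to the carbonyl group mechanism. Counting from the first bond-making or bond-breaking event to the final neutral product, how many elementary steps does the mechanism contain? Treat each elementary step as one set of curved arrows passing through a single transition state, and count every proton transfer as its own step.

2

Step 1: Nucleophilic addition: the carbanion-like carbon of C6H5Li adds to the carbonyl carbon, pushing the π(C=O) electron pair onto oxygen and giving a tetrahedral alkoxide.
Step 2: The alkoxide picks up a proton during H3O⁺ workup to yield an alcohol.
Total: 2 elementary steps.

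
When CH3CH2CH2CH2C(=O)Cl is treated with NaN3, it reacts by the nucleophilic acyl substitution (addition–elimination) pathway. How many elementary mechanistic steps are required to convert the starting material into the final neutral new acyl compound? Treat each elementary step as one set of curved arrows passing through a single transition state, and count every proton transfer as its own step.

Step 1: N3⁻ adds to the carbonyl carbon; the C=O π electrons shift onto oxygen and a tetrahedral alkoxide intermediate forms.
Step 2: An oxygen lone pair re-forms the C=O π bond as the C–Cl σ-bond breaks; Cl⁻ is expelled.
Total: 2 elementary steps.

2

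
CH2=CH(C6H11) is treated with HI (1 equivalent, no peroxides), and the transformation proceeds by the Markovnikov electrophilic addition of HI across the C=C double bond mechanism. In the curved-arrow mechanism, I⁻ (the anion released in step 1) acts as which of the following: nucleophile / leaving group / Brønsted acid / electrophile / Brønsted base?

Step 3: The I⁻ anion donates a lone pair to the carbocation, forming the new C–I σ-bond and giving the neutral alkyl halide.
I⁻ (the anion released in step 1) donates an electron pair to form a new σ-bond to carbon — it is the nucleophile.

nucleophile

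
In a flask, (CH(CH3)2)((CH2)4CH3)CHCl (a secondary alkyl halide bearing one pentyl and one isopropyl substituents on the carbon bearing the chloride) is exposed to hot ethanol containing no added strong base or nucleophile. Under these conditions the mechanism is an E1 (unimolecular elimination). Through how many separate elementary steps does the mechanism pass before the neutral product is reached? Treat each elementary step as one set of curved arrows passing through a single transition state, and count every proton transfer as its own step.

Step 1: Unassisted departure of Cl⁻ (taking the C–Cl bonding pair) generates a secondary carbocation.
Step 2: A hydride (H with its bonding pair) migrates from the adjacent isopropyl carbon to the cationic centre — a 1,2-hydride shift — upgrading the secondary cation to a tertiary one.
Step 3: An ethanol molecule (solvent) deprotonates a β-carbon; as the C–H bond breaks, those electrons form the new alkene π bond.
Total: 3 elementary steps.

3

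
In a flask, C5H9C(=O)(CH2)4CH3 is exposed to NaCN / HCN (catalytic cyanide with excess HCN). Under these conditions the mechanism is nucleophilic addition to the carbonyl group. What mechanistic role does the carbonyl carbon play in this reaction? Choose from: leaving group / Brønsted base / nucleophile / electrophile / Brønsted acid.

Step 1: A lone pair / filled orbital on CN⁻ attacks the electrophilic carbonyl carbon; the π(C=O) electrons shift onto oxygen, producing a tetrahedral alkoxide intermediate.
The carbonyl carbon accepts an electron pair into an empty or π* orbital — it is the electrophile.

electrophile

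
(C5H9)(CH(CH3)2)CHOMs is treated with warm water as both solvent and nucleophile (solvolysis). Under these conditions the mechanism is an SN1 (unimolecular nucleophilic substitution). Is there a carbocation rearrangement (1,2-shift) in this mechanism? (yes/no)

yes

The first-formed carbocation is secondary.
The adjacent isopropyl carbon already bears 2 other carbon substituents and has a hydrogen to migrate; after a 1,2-hydride shift from that carbon the positive charge sits on a tertiary centre.
Tertiary is more stable than secondary, so the shift occurs.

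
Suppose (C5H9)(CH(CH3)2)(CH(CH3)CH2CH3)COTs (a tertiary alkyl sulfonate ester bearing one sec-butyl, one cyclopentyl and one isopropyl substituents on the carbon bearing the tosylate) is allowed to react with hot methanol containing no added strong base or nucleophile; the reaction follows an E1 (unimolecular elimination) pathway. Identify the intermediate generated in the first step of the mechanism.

Step 1: Rate-determining heterolysis of the C–O bond gives TsO⁻ and a tertiary carbocation.
After step 1 the species present is a tertiary carbocation.

tertiary carbocation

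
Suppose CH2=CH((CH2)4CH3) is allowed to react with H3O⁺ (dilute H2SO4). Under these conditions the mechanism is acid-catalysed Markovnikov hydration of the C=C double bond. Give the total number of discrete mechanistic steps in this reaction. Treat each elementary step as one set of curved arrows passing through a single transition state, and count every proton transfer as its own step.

Step 1: Electrophilic addition begins with the π(C=C) electrons forming a bond to the proton of H3O⁺. Following Markovnikov's rule, the resulting cation is secondary. H2O is released.
(No 1,2-shift: no single shift to an adjacent carbon would give a more stable cation.)
Step 2: Nucleophilic capture of the cation by H2O produces the protonated alcohol (an oxonium ion).
Step 3: H2O removes a proton from the oxonium oxygen, regenerating H3O⁺ and giving the neutral alcohol.
Total: 3 elementary steps.

3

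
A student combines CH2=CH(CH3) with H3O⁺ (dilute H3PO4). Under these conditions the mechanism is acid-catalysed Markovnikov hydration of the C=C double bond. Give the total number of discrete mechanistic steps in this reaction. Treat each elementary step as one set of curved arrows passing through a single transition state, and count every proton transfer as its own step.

3

Step 1: Electrophilic addition begins with the π(C=C) electrons forming a bond to the proton of H3O⁺. Following Markovnikov's rule, the resulting cation is secondary. H2O is released.
(No 1,2-shift: no single shift to an adjacent carbon would give a more stable cation.)
Step 2: Water acts as the nucleophile: an oxygen lone pair bonds to the cationic carbon, giving an oxonium-ion intermediate.
Step 3: H2O removes a proton from the oxonium oxygen, regenerating H3O⁺ and giving the neutral alcohol.
Total: 3 elementary steps.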